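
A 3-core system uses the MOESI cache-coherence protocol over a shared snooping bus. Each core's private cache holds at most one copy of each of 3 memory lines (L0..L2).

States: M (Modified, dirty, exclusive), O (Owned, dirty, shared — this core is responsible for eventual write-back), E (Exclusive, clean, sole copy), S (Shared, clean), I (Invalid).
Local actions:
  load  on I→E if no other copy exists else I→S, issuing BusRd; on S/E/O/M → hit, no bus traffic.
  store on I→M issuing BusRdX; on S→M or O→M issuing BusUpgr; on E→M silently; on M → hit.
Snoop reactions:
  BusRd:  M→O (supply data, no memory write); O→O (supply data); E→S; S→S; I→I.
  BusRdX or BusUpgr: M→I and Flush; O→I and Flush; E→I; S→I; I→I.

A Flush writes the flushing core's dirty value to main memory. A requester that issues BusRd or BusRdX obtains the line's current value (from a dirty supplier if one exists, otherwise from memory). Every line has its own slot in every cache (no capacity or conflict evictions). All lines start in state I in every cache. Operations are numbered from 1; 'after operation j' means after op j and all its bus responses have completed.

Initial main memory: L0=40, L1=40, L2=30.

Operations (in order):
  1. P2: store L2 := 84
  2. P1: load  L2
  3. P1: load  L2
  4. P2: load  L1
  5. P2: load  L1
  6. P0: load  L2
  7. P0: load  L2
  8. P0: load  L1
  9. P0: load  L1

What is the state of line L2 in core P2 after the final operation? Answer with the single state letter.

state = O

1. P2: store L2 := 84  bus=[BusRdX]  L2: P0=I P1=I P2=M  mem[L2]=30
2. P1: load  L2  bus=[BusRd]  L2: P0=I P1=S P2=O  mem[L2]=30
3. P1: load  L2  bus=[-]  L2: P0=I P1=S P2=O  mem[L2]=30
4. P2: load  L1  bus=[BusRd]  L1: P0=I P1=I P2=E  mem[L1]=40
5. P2: load  L1  bus=[-]  L1: P0=I P1=I P2=E  mem[L1]=40
6. P0: load  L2  bus=[BusRd]  L2: P0=S P1=S P2=O  mem[L2]=30
7. P0: load  L2  bus=[-]  L2: P0=S P1=S P2=O  mem[L2]=30
8. P0: load  L1  bus=[BusRd]  L1: P0=S P1=I P2=S  mem[L1]=40
9. P0: load  L1  bus=[-]  L1: P0=S P1=I P2=S  mem[L1]=40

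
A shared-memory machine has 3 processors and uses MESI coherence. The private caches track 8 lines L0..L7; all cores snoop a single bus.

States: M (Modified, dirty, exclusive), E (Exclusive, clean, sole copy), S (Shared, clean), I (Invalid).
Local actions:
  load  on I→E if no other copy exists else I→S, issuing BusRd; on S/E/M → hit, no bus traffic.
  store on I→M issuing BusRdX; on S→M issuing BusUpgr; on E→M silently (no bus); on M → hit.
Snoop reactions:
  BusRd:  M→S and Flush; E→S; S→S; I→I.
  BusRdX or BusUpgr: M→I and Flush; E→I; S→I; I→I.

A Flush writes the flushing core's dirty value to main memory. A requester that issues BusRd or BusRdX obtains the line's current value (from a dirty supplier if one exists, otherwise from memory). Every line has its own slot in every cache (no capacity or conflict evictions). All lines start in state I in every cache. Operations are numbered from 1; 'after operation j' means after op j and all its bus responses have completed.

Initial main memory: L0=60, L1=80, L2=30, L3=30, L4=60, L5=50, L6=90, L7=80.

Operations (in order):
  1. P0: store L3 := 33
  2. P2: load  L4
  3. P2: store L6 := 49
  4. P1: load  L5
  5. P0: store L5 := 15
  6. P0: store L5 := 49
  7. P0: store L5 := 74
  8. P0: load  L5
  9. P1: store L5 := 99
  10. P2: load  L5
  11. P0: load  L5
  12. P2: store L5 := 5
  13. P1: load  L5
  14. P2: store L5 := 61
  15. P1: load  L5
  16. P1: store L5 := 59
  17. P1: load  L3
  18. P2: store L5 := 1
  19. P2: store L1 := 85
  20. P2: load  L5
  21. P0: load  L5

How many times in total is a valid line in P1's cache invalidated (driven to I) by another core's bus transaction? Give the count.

[1] P0: store L3 := 33 | P0:M(33), P1:I, P2:I | bus: BusRdX
[2] P2: load  L4 | P0:I, P1:I, P2:E(60) | bus: BusRd
[3] P2: store L6 := 49 | P0:I, P1:I, P2:M(49) | bus: BusRdX
[4] P1: load  L5 | P0:I, P1:E(50), P2:I | bus: BusRd
[5] P0: store L5 := 15 | P0:M(15), P1:I, P2:I | bus: BusRdX
[6] P0: store L5 := 49 | P0:M(49), P1:I, P2:I | bus: none
[7] P0: store L5 := 74 | P0:M(74), P1:I, P2:I | bus: none
[8] P0: load  L5 | P0:M(74), P1:I, P2:I | bus: none
[9] P1: store L5 := 99 | P0:I, P1:M(99), P2:I | bus: BusRdX,Flush
[10] P2: load  L5 | P0:I, P1:S(99), P2:S(99) | bus: BusRd,Flush
[11] P0: load  L5 | P0:S(99), P1:S(99), P2:S(99) | bus: BusRd
[12] P2: store L5 := 5 | P0:I, P1:I, P2:M(5) | bus: BusUpgr
[13] P1: load  L5 | P0:I, P1:S(5), P2:S(5) | bus: BusRd,Flush
[14] P2: store L5 := 61 | P0:I, P1:I, P2:M(61) | bus: BusUpgr
[15] P1: load  L5 | P0:I, P1:S(61), P2:S(61) | bus: BusRd,Flush
[16] P1: store L5 := 59 | P0:I, P1:M(59), P2:I | bus: BusUpgr
[17] P1: load  L3 | P0:S(33), P1:S(33), P2:I | bus: BusRd,Flush
[18] P2: store L5 := 1 | P0:I, P1:I, P2:M(1) | bus: BusRdX,Flush
[19] P2: store L1 := 85 | P0:I, P1:I, P2:M(85) | bus: BusRdX
[20] P2: load  L5 | P0:I, P1:I, P2:M(1) | bus: none
[21] P0: load  L5 | P0:S(1), P1:I, P2:S(1) | bus: BusRd,Flush

invalidations = 4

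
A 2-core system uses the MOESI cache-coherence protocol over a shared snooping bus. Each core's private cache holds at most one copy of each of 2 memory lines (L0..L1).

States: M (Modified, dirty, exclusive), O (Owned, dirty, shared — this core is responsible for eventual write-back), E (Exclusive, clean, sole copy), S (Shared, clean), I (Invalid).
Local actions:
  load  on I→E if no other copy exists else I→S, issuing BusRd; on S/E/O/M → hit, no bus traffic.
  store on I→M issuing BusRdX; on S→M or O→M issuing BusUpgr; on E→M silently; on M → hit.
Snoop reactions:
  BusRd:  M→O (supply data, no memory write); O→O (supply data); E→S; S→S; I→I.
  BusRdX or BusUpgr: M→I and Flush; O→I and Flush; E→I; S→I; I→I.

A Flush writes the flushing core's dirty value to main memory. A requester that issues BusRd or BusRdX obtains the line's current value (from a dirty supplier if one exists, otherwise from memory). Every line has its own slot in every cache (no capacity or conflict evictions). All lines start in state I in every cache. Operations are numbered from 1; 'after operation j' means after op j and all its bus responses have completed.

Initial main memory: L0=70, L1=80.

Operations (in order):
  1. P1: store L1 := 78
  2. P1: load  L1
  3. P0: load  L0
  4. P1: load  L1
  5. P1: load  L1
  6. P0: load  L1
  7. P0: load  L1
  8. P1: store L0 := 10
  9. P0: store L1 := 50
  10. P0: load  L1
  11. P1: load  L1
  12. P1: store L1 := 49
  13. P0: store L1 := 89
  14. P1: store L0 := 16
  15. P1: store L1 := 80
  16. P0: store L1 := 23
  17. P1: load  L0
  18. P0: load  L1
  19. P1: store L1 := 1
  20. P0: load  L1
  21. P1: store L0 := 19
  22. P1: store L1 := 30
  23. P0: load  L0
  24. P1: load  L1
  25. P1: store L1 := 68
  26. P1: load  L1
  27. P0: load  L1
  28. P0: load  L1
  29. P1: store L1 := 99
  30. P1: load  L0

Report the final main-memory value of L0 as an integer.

memory[L0] = 70

[1] P1: store L1 := 78 | P0:I, P1:M(78) | bus: BusRdX
[2] P1: load  L1 | P0:I, P1:M(78) | bus: none
[3] P0: load  L0 | P0:E(70), P1:I | bus: BusRd
[4] P1: load  L1 | P0:I, P1:M(78) | bus: none
[5] P1: load  L1 | P0:I, P1:M(78) | bus: none
[6] P0: load  L1 | P0:S(78), P1:O(78) | bus: BusRd
[7] P0: load  L1 | P0:S(78), P1:O(78) | bus: none
[8] P1: store L0 := 10 | P0:I, P1:M(10) | bus: BusRdX
[9] P0: store L1 := 50 | P0:M(50), P1:I | bus: BusUpgr,Flush
[10] P0: load  L1 | P0:M(50), P1:I | bus: none
[11] P1: load  L1 | P0:O(50), P1:S(50) | bus: BusRd
[12] P1: store L1 := 49 | P0:I, P1:M(49) | bus: BusUpgr,Flush
[13] P0: store L1 := 89 | P0:M(89), P1:I | bus: BusRdX,Flush
[14] P1: store L0 := 16 | P0:I, P1:M(16) | bus: none
[15] P1: store L1 := 80 | P0:I, P1:M(80) | bus: BusRdX,Flush
[16] P0: store L1 := 23 | P0:M(23), P1:I | bus: BusRdX,Flush
[17] P1: load  L0 | P0:I, P1:M(16) | bus: none
[18] P0: load  L1 | P0:M(23), P1:I | bus: none
[19] P1: store L1 := 1 | P0:I, P1:M(1) | bus: BusRdX,Flush
[20] P0: load  L1 | P0:S(1), P1:O(1) | bus: BusRd
[21] P1: store L0 := 19 | P0:I, P1:M(19) | bus: none
[22] P1: store L1 := 30 | P0:I, P1:M(30) | bus: BusUpgr
[23] P0: load  L0 | P0:S(19), P1:O(19) | bus: BusRd
[24] P1: load  L1 | P0:I, P1:M(30) | bus: none
[25] P1: store L1 := 68 | P0:I, P1:M(68) | bus: none
[26] P1: load  L1 | P0:I, P1:M(68) | bus: none
[27] P0: load  L1 | P0:S(68), P1:O(68) | bus: BusRd
[28] P0: load  L1 | P0:S(68), P1:O(68) | bus: none
[29] P1: store L1 := 99 | P0:I, P1:M(99) | bus: BusUpgr
[30] P1: load  L0 | P0:S(19), P1:O(19) | bus: none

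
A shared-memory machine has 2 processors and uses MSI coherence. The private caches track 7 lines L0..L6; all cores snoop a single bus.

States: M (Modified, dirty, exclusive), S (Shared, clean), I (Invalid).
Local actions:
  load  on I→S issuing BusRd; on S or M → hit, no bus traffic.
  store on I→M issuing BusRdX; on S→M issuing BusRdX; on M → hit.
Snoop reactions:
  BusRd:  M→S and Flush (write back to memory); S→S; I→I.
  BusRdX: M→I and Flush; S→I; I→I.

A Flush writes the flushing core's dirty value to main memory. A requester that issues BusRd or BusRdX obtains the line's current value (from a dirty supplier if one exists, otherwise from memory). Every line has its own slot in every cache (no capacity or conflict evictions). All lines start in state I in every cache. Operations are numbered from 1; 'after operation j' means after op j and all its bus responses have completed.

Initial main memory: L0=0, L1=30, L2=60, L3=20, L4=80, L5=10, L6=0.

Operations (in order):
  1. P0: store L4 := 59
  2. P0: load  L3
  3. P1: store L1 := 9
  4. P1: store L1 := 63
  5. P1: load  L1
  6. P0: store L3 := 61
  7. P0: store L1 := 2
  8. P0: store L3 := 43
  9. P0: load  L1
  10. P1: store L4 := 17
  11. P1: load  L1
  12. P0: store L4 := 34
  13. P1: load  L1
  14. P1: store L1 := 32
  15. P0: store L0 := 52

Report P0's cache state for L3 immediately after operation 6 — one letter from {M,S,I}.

step 1: P0: store L4 := 59  ⟶  MI  (L4)  txn=BusRdX  M[L4]=80
step 2: P0: load  L3  ⟶  SI  (L3)  txn=BusRd  M[L3]=20
step 3: P1: store L1 := 9  ⟶  IM  (L1)  txn=BusRdX  M[L1]=30
step 4: P1: store L1 := 63  ⟶  IM  (L1)  txn=∅  M[L1]=30
step 5: P1: load  L1  ⟶  IM  (L1)  txn=∅  M[L1]=30
step 6: P0: store L3 := 61  ⟶  MI  (L3)  txn=BusRdX  M[L3]=20
step 7: P0: store L1 := 2  ⟶  MI  (L1)  txn=BusRdX+Flush  M[L1]=63
step 8: P0: store L3 := 43  ⟶  MI  (L3)  txn=∅  M[L3]=20
step 9: P0: load  L1  ⟶  MI  (L1)  txn=∅  M[L1]=63
step 10: P1: store L4 := 17  ⟶  IM  (L4)  txn=BusRdX+Flush  M[L4]=59
step 11: P1: load  L1  ⟶  SS  (L1)  txn=BusRd+Flush  M[L1]=2
step 12: P0: store L4 := 34  ⟶  MI  (L4)  txn=BusRdX+Flush  M[L4]=17
step 13: P1: load  L1  ⟶  SS  (L1)  txn=∅  M[L1]=2
step 14: P1: store L1 := 32  ⟶  IM  (L1)  txn=BusRdX  M[L1]=2
step 15: P0: store L0 := 52  ⟶  MI  (L0)  txn=BusRdX  M[L0]=0

state = M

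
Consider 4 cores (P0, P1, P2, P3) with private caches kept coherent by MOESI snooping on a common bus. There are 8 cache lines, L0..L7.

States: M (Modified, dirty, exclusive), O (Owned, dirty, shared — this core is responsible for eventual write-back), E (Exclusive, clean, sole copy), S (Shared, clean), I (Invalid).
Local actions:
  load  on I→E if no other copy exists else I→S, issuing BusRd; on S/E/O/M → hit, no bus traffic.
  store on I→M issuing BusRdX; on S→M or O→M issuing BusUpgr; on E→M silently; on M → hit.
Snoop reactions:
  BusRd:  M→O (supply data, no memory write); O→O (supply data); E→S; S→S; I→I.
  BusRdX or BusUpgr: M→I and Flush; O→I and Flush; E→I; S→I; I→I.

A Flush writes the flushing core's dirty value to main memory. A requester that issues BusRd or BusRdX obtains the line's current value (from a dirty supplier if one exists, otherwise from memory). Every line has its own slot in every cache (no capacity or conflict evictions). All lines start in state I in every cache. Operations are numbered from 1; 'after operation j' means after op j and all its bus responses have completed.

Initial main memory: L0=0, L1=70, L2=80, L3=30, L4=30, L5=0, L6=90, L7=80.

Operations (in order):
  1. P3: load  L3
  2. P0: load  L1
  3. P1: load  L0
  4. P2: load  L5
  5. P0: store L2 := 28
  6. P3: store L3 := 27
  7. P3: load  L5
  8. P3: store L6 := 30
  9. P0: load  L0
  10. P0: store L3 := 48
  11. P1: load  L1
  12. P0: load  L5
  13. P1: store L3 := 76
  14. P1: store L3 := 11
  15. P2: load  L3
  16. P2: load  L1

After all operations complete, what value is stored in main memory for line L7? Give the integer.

memory[L7] = 80

1. P3: load  L3  bus=[BusRd]  L3: P0=I P1=I P2=I P3=E  mem[L3]=30
2. P0: load  L1  bus=[BusRd]  L1: P0=E P1=I P2=I P3=I  mem[L1]=70
3. P1: load  L0  bus=[BusRd]  L0: P0=I P1=E P2=I P3=I  mem[L0]=0
4. P2: load  L5  bus=[BusRd]  L5: P0=I P1=I P2=E P3=I  mem[L5]=0
5. P0: store L2 := 28  bus=[BusRdX]  L2: P0=M P1=I P2=I P3=I  mem[L2]=80
6. P3: store L3 := 27  bus=[-]  L3: P0=I P1=I P2=I P3=M  mem[L3]=30
7. P3: load  L5  bus=[BusRd]  L5: P0=I P1=I P2=S P3=S  mem[L5]=0
8. P3: store L6 := 30  bus=[BusRdX]  L6: P0=I P1=I P2=I P3=M  mem[L6]=90
9. P0: load  L0  bus=[BusRd]  L0: P0=S P1=S P2=I P3=I  mem[L0]=0
10. P0: store L3 := 48  bus=[BusRdX,Flush]  L3: P0=M P1=I P2=I P3=I  mem[L3]=27
11. P1: load  L1  bus=[BusRd]  L1: P0=S P1=S P2=I P3=I  mem[L1]=70
12. P0: load  L5  bus=[BusRd]  L5: P0=S P1=I P2=S P3=S  mem[L5]=0
13. P1: store L3 := 76  bus=[BusRdX,Flush]  L3: P0=I P1=M P2=I P3=I  mem[L3]=48
14. P1: store L3 := 11  bus=[-]  L3: P0=I P1=M P2=I P3=I  mem[L3]=48
15. P2: load  L3  bus=[BusRd]  L3: P0=I P1=O P2=S P3=I  mem[L3]=48
16. P2: load  L1  bus=[BusRd]  L1: P0=S P1=S P2=S P3=I  mem[L1]=70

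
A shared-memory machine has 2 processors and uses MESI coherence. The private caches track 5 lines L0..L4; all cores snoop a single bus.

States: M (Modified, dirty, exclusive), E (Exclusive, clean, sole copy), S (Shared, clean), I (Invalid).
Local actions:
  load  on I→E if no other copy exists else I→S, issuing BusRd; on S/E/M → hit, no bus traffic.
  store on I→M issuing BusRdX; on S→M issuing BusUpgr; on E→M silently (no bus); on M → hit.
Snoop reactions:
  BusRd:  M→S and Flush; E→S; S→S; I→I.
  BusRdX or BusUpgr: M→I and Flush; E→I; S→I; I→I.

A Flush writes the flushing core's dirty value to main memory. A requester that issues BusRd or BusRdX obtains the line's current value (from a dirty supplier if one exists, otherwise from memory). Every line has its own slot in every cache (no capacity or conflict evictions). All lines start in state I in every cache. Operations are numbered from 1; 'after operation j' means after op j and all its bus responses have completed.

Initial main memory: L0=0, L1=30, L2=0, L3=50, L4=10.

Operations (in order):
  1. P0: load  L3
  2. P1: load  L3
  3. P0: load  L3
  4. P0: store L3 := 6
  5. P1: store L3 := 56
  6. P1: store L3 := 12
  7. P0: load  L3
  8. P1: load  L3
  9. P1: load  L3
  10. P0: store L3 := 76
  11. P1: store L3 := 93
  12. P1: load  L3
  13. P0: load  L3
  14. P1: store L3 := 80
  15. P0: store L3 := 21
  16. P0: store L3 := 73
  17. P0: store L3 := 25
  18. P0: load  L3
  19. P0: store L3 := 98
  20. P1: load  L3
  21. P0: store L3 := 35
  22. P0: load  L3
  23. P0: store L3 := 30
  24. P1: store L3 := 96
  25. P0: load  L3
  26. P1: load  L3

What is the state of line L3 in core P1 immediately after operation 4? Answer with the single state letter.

  op1 P0: load  L3 → E/I on L3; bus BusRd; mem=50
  op2 P1: load  L3 → S/S on L3; bus BusRd; mem=50
  op3 P0: load  L3 → S/S on L3; bus (none); mem=50
  op4 P0: store L3 := 6 → M/I on L3; bus BusUpgr; mem=50
  op5 P1: store L3 := 56 → I/M on L3; bus BusRdX Flush; mem=6
  op6 P1: store L3 := 12 → I/M on L3; bus (none); mem=6
  op7 P0: load  L3 → S/S on L3; bus BusRd Flush; mem=12
  op8 P1: load  L3 → S/S on L3; bus (none); mem=12
  op9 P1: load  L3 → S/S on L3; bus (none); mem=12
  op10 P0: store L3 := 76 → M/I on L3; bus BusUpgr; mem=12
  op11 P1: store L3 := 93 → I/M on L3; bus BusRdX Flush; mem=76
  op12 P1: load  L3 → I/M on L3; bus (none); mem=76
  op13 P0: load  L3 → S/S on L3; bus BusRd Flush; mem=93
  op14 P1: store L3 := 80 → I/M on L3; bus BusUpgr; mem=93
  op15 P0: store L3 := 21 → M/I on L3; bus BusRdX Flush; mem=80
  op16 P0: store L3 := 73 → M/I on L3; bus (none); mem=80
  op17 P0: store L3 := 25 → M/I on L3; bus (none); mem=80
  op18 P0: load  L3 → M/I on L3; bus (none); mem=80
  op19 P0: store L3 := 98 → M/I on L3; bus (none); mem=80
  op20 P1: load  L3 → S/S on L3; bus BusRd Flush; mem=98
  op21 P0: store L3 := 35 → M/I on L3; bus BusUpgr; mem=98
  op22 P0: load  L3 → M/I on L3; bus (none); mem=98
  op23 P0: store L3 := 30 → M/I on L3; bus (none); mem=98
  op24 P1: store L3 := 96 → I/M on L3; bus BusRdX Flush; mem=30
  op25 P0: load  L3 → S/S on L3; bus BusRd Flush; mem=96
  op26 P1: load  L3 → S/S on L3; bus (none); mem=96

state = I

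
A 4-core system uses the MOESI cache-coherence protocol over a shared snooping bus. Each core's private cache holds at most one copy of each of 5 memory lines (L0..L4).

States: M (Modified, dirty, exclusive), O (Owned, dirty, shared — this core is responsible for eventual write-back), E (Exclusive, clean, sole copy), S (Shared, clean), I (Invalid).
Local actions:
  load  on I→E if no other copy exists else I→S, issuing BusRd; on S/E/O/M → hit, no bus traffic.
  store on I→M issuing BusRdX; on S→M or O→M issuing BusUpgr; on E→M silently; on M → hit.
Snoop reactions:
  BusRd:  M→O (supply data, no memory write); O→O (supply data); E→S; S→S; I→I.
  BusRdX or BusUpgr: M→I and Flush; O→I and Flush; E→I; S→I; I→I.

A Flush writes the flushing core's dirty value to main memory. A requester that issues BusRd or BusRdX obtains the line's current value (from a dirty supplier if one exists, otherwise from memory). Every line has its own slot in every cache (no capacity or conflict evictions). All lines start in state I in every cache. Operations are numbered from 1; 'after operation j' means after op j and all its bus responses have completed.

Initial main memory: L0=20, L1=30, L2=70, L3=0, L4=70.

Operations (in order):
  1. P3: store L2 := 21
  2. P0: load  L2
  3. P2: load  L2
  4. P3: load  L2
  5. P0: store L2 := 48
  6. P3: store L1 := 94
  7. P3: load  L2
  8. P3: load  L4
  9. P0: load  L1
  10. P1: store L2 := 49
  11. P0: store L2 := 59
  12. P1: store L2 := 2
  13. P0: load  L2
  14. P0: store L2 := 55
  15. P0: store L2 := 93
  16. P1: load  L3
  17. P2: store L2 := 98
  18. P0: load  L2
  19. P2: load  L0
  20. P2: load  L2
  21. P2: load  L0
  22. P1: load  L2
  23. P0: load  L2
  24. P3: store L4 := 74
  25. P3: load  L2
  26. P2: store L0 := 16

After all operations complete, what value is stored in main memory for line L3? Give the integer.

1. P3: store L2 := 21  bus=[BusRdX]  L2: P0=I P1=I P2=I P3=M  mem[L2]=70
2. P0: load  L2  bus=[BusRd]  L2: P0=S P1=I P2=I P3=O  mem[L2]=70
3. P2: load  L2  bus=[BusRd]  L2: P0=S P1=I P2=S P3=O  mem[L2]=70
4. P3: load  L2  bus=[-]  L2: P0=S P1=I P2=S P3=O  mem[L2]=70
5. P0: store L2 := 48  bus=[BusUpgr,Flush]  L2: P0=M P1=I P2=I P3=I  mem[L2]=21
6. P3: store L1 := 94  bus=[BusRdX]  L1: P0=I P1=I P2=I P3=M  mem[L1]=30
7. P3: load  L2  bus=[BusRd]  L2: P0=O P1=I P2=I P3=S  mem[L2]=21
8. P3: load  L4  bus=[BusRd]  L4: P0=I P1=I P2=I P3=E  mem[L4]=70
9. P0: load  L1  bus=[BusRd]  L1: P0=S P1=I P2=I P3=O  mem[L1]=30
10. P1: store L2 := 49  bus=[BusRdX,Flush]  L2: P0=I P1=M P2=I P3=I  mem[L2]=48
11. P0: store L2 := 59  bus=[BusRdX,Flush]  L2: P0=M P1=I P2=I P3=I  mem[L2]=49
12. P1: store L2 := 2  bus=[BusRdX,Flush]  L2: P0=I P1=M P2=I P3=I  mem[L2]=59
13. P0: load  L2  bus=[BusRd]  L2: P0=S P1=O P2=I P3=I  mem[L2]=59
14. P0: store L2 := 55  bus=[BusUpgr,Flush]  L2: P0=M P1=I P2=I P3=I  mem[L2]=2
15. P0: store L2 := 93  bus=[-]  L2: P0=M P1=I P2=I P3=I  mem[L2]=2
16. P1: load  L3  bus=[BusRd]  L3: P0=I P1=E P2=I P3=I  mem[L3]=0
17. P2: store L2 := 98  bus=[BusRdX,Flush]  L2: P0=I P1=I P2=M P3=I  mem[L2]=93
18. P0: load  L2  bus=[BusRd]  L2: P0=S P1=I P2=O P3=I  mem[L2]=93
19. P2: load  L0  bus=[BusRd]  L0: P0=I P1=I P2=E P3=I  mem[L0]=20
20. P2: load  L2  bus=[-]  L2: P0=S P1=I P2=O P3=I  mem[L2]=93
21. P2: load  L0  bus=[-]  L0: P0=I P1=I P2=E P3=I  mem[L0]=20
22. P1: load  L2  bus=[BusRd]  L2: P0=S P1=S P2=O P3=I  mem[L2]=93
23. P0: load  L2  bus=[-]  L2: P0=S P1=S P2=O P3=I  mem[L2]=93
24. P3: store L4 := 74  bus=[-]  L4: P0=I P1=I P2=I P3=M  mem[L4]=70
25. P3: load  L2  bus=[BusRd]  L2: P0=S P1=S P2=O P3=S  mem[L2]=93
26. P2: store L0 := 16  bus=[-]  L0: P0=I P1=I P2=M P3=I  mem[L0]=20

memory[L3] = 0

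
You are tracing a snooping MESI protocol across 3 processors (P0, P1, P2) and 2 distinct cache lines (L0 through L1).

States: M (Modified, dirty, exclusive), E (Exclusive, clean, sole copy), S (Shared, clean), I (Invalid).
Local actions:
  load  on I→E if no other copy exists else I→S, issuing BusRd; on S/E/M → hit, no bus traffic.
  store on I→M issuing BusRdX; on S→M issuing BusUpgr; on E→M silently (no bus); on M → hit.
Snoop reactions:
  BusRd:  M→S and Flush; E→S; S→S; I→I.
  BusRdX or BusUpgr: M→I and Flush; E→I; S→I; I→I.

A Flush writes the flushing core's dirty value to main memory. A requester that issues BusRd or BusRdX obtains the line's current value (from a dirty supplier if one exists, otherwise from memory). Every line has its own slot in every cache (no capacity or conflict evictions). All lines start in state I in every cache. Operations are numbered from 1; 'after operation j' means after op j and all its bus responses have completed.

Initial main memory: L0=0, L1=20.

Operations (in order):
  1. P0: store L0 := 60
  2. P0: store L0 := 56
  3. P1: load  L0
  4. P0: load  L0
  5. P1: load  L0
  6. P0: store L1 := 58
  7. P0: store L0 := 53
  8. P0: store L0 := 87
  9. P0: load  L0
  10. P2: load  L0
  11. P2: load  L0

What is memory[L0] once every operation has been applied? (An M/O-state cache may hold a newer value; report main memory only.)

memory[L0] = 87

  op1 P0: store L0 := 60 → M/I/I on L0; bus BusRdX; mem=0
  op2 P0: store L0 := 56 → M/I/I on L0; bus (none); mem=0
  op3 P1: load  L0 → S/S/I on L0; bus BusRd Flush; mem=56
  op4 P0: load  L0 → S/S/I on L0; bus (none); mem=56
  op5 P1: load  L0 → S/S/I on L0; bus (none); mem=56
  op6 P0: store L1 := 58 → M/I/I on L1; bus BusRdX; mem=20
  op7 P0: store L0 := 53 → M/I/I on L0; bus BusUpgr; mem=56
  op8 P0: store L0 := 87 → M/I/I on L0; bus (none); mem=56
  op9 P0: load  L0 → M/I/I on L0; bus (none); mem=56
  op10 P2: load  L0 → S/I/S on L0; bus BusRd Flush; mem=87
  op11 P2: load  L0 → S/I/S on L0; bus (none); mem=87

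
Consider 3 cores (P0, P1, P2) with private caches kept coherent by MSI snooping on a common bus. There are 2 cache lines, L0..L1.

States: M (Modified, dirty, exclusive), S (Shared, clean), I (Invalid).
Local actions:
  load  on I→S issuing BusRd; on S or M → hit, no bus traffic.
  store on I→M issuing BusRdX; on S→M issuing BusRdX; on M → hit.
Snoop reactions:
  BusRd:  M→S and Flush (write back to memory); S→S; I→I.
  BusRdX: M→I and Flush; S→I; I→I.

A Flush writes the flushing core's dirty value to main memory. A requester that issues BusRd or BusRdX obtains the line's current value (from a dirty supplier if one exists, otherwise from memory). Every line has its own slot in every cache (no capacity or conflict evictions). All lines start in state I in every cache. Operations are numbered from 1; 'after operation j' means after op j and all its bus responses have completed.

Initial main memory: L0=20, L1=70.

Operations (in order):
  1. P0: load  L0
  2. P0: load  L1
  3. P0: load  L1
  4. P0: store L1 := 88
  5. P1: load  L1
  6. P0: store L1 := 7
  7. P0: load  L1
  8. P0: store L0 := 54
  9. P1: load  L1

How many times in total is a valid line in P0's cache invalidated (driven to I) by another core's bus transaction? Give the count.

invalidations = 0

1. P0: load  L0  bus=[BusRd]  L0: P0=S P1=I P2=I  mem[L0]=20
2. P0: load  L1  bus=[BusRd]  L1: P0=S P1=I P2=I  mem[L1]=70
3. P0: load  L1  bus=[-]  L1: P0=S P1=I P2=I  mem[L1]=70
4. P0: store L1 := 88  bus=[BusRdX]  L1: P0=M P1=I P2=I  mem[L1]=70
5. P1: load  L1  bus=[BusRd,Flush]  L1: P0=S P1=S P2=I  mem[L1]=88
6. P0: store L1 := 7  bus=[BusRdX]  L1: P0=M P1=I P2=I  mem[L1]=88
7. P0: load  L1  bus=[-]  L1: P0=M P1=I P2=I  mem[L1]=88
8. P0: store L0 := 54  bus=[BusRdX]  L0: P0=M P1=I P2=I  mem[L0]=20
9. P1: load  L1  bus=[BusRd,Flush]  L1: P0=S P1=S P2=I  mem[L1]=7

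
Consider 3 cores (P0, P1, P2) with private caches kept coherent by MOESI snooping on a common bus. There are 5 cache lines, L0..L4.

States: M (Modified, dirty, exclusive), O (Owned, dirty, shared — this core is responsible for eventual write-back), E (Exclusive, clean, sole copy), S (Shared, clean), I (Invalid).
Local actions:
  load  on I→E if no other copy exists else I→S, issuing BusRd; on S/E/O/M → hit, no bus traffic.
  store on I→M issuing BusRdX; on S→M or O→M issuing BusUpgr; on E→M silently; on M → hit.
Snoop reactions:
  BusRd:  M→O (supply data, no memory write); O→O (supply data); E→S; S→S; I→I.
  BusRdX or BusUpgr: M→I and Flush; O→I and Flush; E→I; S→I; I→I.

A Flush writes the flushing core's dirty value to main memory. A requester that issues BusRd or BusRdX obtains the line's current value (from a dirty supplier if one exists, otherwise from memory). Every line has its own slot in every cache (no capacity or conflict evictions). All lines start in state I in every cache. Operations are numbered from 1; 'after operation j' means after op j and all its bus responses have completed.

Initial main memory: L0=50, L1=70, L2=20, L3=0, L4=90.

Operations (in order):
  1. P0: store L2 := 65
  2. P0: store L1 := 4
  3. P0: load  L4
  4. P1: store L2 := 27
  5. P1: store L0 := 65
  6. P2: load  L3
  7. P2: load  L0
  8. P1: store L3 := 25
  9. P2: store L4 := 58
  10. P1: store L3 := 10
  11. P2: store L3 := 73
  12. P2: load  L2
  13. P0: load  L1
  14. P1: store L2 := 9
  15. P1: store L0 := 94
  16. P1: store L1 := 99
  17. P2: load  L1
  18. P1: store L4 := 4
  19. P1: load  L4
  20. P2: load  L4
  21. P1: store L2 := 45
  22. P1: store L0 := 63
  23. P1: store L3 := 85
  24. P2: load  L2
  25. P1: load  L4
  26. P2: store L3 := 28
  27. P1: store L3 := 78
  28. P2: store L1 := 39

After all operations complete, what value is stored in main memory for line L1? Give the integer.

memory[L1] = 99

step 1: P0: store L2 := 65  ⟶  MII  (L2)  txn=BusRdX  M[L2]=20
step 2: P0: store L1 := 4  ⟶  MII  (L1)  txn=BusRdX  M[L1]=70
step 3: P0: load  L4  ⟶  EII  (L4)  txn=BusRd  M[L4]=90
step 4: P1: store L2 := 27  ⟶  IMI  (L2)  txn=BusRdX+Flush  M[L2]=65
step 5: P1: store L0 := 65  ⟶  IMI  (L0)  txn=BusRdX  M[L0]=50
step 6: P2: load  L3  ⟶  IIE  (L3)  txn=BusRd  M[L3]=0
step 7: P2: load  L0  ⟶  IOS  (L0)  txn=BusRd  M[L0]=50
step 8: P1: store L3 := 25  ⟶  IMI  (L3)  txn=BusRdX  M[L3]=0
step 9: P2: store L4 := 58  ⟶  IIM  (L4)  txn=BusRdX  M[L4]=90
step 10: P1: store L3 := 10  ⟶  IMI  (L3)  txn=∅  M[L3]=0
step 11: P2: store L3 := 73  ⟶  IIM  (L3)  txn=BusRdX+Flush  M[L3]=10
step 12: P2: load  L2  ⟶  IOS  (L2)  txn=BusRd  M[L2]=65
step 13: P0: load  L1  ⟶  MII  (L1)  txn=∅  M[L1]=70
step 14: P1: store L2 := 9  ⟶  IMI  (L2)  txn=BusUpgr  M[L2]=65
step 15: P1: store L0 := 94  ⟶  IMI  (L0)  txn=BusUpgr  M[L0]=50
step 16: P1: store L1 := 99  ⟶  IMI  (L1)  txn=BusRdX+Flush  M[L1]=4
step 17: P2: load  L1  ⟶  IOS  (L1)  txn=BusRd  M[L1]=4
step 18: P1: store L4 := 4  ⟶  IMI  (L4)  txn=BusRdX+Flush  M[L4]=58
step 19: P1: load  L4  ⟶  IMI  (L4)  txn=∅  M[L4]=58
step 20: P2: load  L4  ⟶  IOS  (L4)  txn=BusRd  M[L4]=58
step 21: P1: store L2 := 45  ⟶  IMI  (L2)  txn=∅  M[L2]=65
step 22: P1: store L0 := 63  ⟶  IMI  (L0)  txn=∅  M[L0]=50
step 23: P1: store L3 := 85  ⟶  IMI  (L3)  txn=BusRdX+Flush  M[L3]=73
step 24: P2: load  L2  ⟶  IOS  (L2)  txn=BusRd  M[L2]=65
step 25: P1: load  L4  ⟶  IOS  (L4)  txn=∅  M[L4]=58
step 26: P2: store L3 := 28  ⟶  IIM  (L3)  txn=BusRdX+Flush  M[L3]=85
step 27: P1: store L3 := 78  ⟶  IMI  (L3)  txn=BusRdX+Flush  M[L3]=28
step 28: P2: store L1 := 39  ⟶  IIM  (L1)  txn=BusUpgr+Flush  M[L1]=99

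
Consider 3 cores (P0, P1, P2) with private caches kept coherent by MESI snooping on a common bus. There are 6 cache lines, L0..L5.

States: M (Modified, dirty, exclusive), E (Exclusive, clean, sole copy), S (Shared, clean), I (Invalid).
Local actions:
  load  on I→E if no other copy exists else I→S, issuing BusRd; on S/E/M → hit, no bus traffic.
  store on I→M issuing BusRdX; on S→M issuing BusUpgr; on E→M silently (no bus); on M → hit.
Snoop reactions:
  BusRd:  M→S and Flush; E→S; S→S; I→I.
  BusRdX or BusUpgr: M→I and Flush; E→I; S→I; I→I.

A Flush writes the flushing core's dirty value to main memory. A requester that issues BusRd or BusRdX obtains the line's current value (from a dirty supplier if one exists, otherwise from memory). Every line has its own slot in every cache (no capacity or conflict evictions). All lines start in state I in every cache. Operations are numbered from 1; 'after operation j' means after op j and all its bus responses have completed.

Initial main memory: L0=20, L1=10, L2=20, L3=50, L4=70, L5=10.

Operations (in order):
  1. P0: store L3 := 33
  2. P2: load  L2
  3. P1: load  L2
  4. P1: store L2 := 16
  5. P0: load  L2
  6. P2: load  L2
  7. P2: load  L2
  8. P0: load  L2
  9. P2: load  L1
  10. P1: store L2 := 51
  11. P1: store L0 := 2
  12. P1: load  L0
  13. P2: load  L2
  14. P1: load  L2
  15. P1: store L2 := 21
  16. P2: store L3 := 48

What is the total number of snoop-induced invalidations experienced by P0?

  op1 P0: store L3 := 33 → M/I/I on L3; bus BusRdX; mem=50
  op2 P2: load  L2 → I/I/E on L2; bus BusRd; mem=20
  op3 P1: load  L2 → I/S/S on L2; bus BusRd; mem=20
  op4 P1: store L2 := 16 → I/M/I on L2; bus BusUpgr; mem=20
  op5 P0: load  L2 → S/S/I on L2; bus BusRd Flush; mem=16
  op6 P2: load  L2 → S/S/S on L2; bus BusRd; mem=16
  op7 P2: load  L2 → S/S/S on L2; bus (none); mem=16
  op8 P0: load  L2 → S/S/S on L2; bus (none); mem=16
  op9 P2: load  L1 → I/I/E on L1; bus BusRd; mem=10
  op10 P1: store L2 := 51 → I/M/I on L2; bus BusUpgr; mem=16
  op11 P1: store L0 := 2 → I/M/I on L0; bus BusRdX; mem=20
  op12 P1: load  L0 → I/M/I on L0; bus (none); mem=20
  op13 P2: load  L2 → I/S/S on L2; bus BusRd Flush; mem=51
  op14 P1: load  L2 → I/S/S on L2; bus (none); mem=51
  op15 P1: store L2 := 21 → I/M/I on L2; bus BusUpgr; mem=51
  op16 P2: store L3 := 48 → I/I/M on L3; bus BusRdX Flush; mem=33

invalidations = 2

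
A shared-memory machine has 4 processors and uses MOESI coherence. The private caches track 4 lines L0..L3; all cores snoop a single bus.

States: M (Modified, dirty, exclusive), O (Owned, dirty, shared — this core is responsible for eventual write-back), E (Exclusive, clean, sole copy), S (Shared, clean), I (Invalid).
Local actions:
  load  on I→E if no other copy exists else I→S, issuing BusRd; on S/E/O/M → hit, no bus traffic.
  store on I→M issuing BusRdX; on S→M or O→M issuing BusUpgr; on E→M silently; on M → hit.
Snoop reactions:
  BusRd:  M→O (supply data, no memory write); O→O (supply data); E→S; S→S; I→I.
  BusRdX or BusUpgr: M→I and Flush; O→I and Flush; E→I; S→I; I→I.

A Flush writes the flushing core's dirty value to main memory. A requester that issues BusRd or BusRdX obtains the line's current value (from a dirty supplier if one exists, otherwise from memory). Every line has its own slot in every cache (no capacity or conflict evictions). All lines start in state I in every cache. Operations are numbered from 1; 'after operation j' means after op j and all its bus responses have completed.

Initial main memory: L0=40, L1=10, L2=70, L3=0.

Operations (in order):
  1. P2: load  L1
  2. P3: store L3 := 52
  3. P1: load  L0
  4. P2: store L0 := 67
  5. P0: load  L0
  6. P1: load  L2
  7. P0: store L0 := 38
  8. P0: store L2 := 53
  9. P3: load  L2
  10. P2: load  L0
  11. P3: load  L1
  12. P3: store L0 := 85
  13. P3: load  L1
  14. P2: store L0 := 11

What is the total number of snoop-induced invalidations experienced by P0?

  op1 P2: load  L1 → I/I/E/I on L1; bus BusRd; mem=10
  op2 P3: store L3 := 52 → I/I/I/M on L3; bus BusRdX; mem=0
  op3 P1: load  L0 → I/E/I/I on L0; bus BusRd; mem=40
  op4 P2: store L0 := 67 → I/I/M/I on L0; bus BusRdX; mem=40
  op5 P0: load  L0 → S/I/O/I on L0; bus BusRd; mem=40
  op6 P1: load  L2 → I/E/I/I on L2; bus BusRd; mem=70
  op7 P0: store L0 := 38 → M/I/I/I on L0; bus BusUpgr Flush; mem=67
  op8 P0: store L2 := 53 → M/I/I/I on L2; bus BusRdX; mem=70
  op9 P3: load  L2 → O/I/I/S on L2; bus BusRd; mem=70
  op10 P2: load  L0 → O/I/S/I on L0; bus BusRd; mem=67
  op11 P3: load  L1 → I/I/S/S on L1; bus BusRd; mem=10
  op12 P3: store L0 := 85 → I/I/I/M on L0; bus BusRdX Flush; mem=38
  op13 P3: load  L1 → I/I/S/S on L1; bus (none); mem=10
  op14 P2: store L0 := 11 → I/I/M/I on L0; bus BusRdX Flush; mem=85

invalidations = 1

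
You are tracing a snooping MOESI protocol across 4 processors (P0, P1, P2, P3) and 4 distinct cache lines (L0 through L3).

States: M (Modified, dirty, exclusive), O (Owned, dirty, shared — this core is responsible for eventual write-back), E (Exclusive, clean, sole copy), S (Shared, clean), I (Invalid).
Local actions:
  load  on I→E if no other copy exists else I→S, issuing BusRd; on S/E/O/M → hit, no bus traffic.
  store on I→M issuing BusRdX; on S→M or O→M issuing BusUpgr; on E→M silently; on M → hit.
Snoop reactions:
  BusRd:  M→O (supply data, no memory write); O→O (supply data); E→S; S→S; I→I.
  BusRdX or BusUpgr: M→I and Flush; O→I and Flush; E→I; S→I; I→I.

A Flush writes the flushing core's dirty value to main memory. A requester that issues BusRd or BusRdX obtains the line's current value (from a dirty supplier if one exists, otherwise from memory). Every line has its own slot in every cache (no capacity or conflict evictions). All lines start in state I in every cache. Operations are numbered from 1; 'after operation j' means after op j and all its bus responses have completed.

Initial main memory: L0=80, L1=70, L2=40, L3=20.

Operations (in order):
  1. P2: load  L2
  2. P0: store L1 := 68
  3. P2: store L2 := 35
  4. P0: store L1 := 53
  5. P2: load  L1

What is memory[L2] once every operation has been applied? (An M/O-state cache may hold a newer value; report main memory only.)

1. P2: load  L2  bus=[BusRd]  L2: P0=I P1=I P2=E P3=I  mem[L2]=40
2. P0: store L1 := 68  bus=[BusRdX]  L1: P0=M P1=I P2=I P3=I  mem[L1]=70
3. P2: store L2 := 35  bus=[-]  L2: P0=I P1=I P2=M P3=I  mem[L2]=40
4. P0: store L1 := 53  bus=[-]  L1: P0=M P1=I P2=I P3=I  mem[L1]=70
5. P2: load  L1  bus=[BusRd]  L1: P0=O P1=I P2=S P3=I  mem[L1]=70

memory[L2] = 40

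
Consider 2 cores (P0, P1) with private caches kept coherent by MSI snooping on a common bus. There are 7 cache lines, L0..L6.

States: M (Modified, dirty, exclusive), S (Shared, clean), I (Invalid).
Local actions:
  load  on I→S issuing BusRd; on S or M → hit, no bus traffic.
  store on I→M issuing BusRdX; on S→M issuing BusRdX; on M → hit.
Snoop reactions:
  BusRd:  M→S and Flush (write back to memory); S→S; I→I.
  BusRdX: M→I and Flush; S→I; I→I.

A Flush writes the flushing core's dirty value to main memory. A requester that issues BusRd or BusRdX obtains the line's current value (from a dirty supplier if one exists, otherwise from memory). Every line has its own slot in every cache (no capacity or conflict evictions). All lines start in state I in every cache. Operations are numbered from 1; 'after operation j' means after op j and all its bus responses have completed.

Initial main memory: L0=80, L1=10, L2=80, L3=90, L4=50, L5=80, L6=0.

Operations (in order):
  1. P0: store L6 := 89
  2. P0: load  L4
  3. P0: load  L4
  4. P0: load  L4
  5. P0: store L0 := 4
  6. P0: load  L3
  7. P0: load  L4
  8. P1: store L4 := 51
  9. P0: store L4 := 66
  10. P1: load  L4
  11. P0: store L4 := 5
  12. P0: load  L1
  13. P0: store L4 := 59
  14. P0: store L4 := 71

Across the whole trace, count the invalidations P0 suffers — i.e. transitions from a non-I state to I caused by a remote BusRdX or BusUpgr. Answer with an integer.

step 1: P0: store L6 := 89  ⟶  MI  (L6)  txn=BusRdX  M[L6]=0
step 2: P0: load  L4  ⟶  SI  (L4)  txn=BusRd  M[L4]=50
step 3: P0: load  L4  ⟶  SI  (L4)  txn=∅  M[L4]=50
step 4: P0: load  L4  ⟶  SI  (L4)  txn=∅  M[L4]=50
step 5: P0: store L0 := 4  ⟶  MI  (L0)  txn=BusRdX  M[L0]=80
step 6: P0: load  L3  ⟶  SI  (L3)  txn=BusRd  M[L3]=90
step 7: P0: load  L4  ⟶  SI  (L4)  txn=∅  M[L4]=50
step 8: P1: store L4 := 51  ⟶  IM  (L4)  txn=BusRdX  M[L4]=50
step 9: P0: store L4 := 66  ⟶  MI  (L4)  txn=BusRdX+Flush  M[L4]=51
step 10: P1: load  L4  ⟶  SS  (L4)  txn=BusRd+Flush  M[L4]=66
step 11: P0: store L4 := 5  ⟶  MI  (L4)  txn=BusRdX  M[L4]=66
step 12: P0: load  L1  ⟶  SI  (L1)  txn=BusRd  M[L1]=10
step 13: P0: store L4 := 59  ⟶  MI  (L4)  txn=∅  M[L4]=66
step 14: P0: store L4 := 71  ⟶  MI  (L4)  txn=∅  M[L4]=66

invalidations = 1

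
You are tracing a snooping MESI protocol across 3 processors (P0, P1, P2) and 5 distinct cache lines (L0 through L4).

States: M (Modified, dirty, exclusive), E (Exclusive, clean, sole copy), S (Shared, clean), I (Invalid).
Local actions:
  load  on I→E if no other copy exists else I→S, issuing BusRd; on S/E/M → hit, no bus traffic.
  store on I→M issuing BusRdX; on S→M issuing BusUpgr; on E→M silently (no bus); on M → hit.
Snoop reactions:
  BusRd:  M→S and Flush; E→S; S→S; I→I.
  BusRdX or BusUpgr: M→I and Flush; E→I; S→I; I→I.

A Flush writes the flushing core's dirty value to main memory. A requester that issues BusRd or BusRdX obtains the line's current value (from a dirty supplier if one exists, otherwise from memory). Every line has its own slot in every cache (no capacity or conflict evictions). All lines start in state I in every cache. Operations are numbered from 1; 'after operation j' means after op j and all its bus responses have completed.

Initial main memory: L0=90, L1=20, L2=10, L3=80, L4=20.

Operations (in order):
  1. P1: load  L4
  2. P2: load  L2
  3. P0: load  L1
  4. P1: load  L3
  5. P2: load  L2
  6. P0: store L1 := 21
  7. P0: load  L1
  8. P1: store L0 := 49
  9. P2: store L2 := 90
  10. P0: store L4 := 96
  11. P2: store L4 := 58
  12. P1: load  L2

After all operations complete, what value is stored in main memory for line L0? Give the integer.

memory[L0] = 90

step 1: P1: load  L4  ⟶  IEI  (L4)  txn=BusRd  M[L4]=20
step 2: P2: load  L2  ⟶  IIE  (L2)  txn=BusRd  M[L2]=10
step 3: P0: load  L1  ⟶  EII  (L1)  txn=BusRd  M[L1]=20
step 4: P1: load  L3  ⟶  IEI  (L3)  txn=BusRd  M[L3]=80
step 5: P2: load  L2  ⟶  IIE  (L2)  txn=∅  M[L2]=10
step 6: P0: store L1 := 21  ⟶  MII  (L1)  txn=∅  M[L1]=20
step 7: P0: load  L1  ⟶  MII  (L1)  txn=∅  M[L1]=20
step 8: P1: store L0 := 49  ⟶  IMI  (L0)  txn=BusRdX  M[L0]=90
step 9: P2: store L2 := 90  ⟶  IIM  (L2)  txn=∅  M[L2]=10
step 10: P0: store L4 := 96  ⟶  MII  (L4)  txn=BusRdX  M[L4]=20
step 11: P2: store L4 := 58  ⟶  IIM  (L4)  txn=BusRdX+Flush  M[L4]=96
step 12: P1: load  L2  ⟶  ISS  (L2)  txn=BusRd+Flush  M[L2]=90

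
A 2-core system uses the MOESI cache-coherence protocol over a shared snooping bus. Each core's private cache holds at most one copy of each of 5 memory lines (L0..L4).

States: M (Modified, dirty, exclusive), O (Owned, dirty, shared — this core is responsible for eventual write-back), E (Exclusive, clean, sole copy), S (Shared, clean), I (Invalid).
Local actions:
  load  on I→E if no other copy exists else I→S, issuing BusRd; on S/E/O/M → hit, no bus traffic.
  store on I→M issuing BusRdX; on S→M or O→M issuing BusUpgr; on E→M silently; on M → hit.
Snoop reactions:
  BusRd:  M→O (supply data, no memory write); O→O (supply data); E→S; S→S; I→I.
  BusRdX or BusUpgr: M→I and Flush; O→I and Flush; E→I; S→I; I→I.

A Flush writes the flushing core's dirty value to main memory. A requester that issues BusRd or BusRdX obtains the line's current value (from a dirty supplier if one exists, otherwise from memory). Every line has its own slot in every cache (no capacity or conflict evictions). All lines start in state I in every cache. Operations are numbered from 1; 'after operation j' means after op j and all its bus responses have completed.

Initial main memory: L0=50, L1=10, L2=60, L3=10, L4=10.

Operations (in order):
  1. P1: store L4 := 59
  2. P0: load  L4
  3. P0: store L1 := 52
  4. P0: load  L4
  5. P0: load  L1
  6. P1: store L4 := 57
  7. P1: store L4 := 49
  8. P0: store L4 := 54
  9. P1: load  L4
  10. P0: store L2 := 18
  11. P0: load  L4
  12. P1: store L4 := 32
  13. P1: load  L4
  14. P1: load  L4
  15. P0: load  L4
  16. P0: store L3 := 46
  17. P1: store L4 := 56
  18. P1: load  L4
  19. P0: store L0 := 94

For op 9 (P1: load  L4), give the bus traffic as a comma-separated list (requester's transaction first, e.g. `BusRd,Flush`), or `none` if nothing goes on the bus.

  op1 P1: store L4 := 59 → I/M on L4; bus BusRdX; mem=10
  op2 P0: load  L4 → S/O on L4; bus BusRd; mem=10
  op3 P0: store L1 := 52 → M/I on L1; bus BusRdX; mem=10
  op4 P0: load  L4 → S/O on L4; bus (none); mem=10
  op5 P0: load  L1 → M/I on L1; bus (none); mem=10
  op6 P1: store L4 := 57 → I/M on L4; bus BusUpgr; mem=10
  op7 P1: store L4 := 49 → I/M on L4; bus (none); mem=10
  op8 P0: store L4 := 54 → M/I on L4; bus BusRdX Flush; mem=49
  op9 P1: load  L4 → O/S on L4; bus BusRd; mem=49
  op10 P0: store L2 := 18 → M/I on L2; bus BusRdX; mem=60
  op11 P0: load  L4 → O/S on L4; bus (none); mem=49
  op12 P1: store L4 := 32 → I/M on L4; bus BusUpgr Flush; mem=54
  op13 P1: load  L4 → I/M on L4; bus (none); mem=54
  op14 P1: load  L4 → I/M on L4; bus (none); mem=54
  op15 P0: load  L4 → S/O on L4; bus BusRd; mem=54
  op16 P0: store L3 := 46 → M/I on L3; bus BusRdX; mem=10
  op17 P1: store L4 := 56 → I/M on L4; bus BusUpgr; mem=54
  op18 P1: load  L4 → I/M on L4; bus (none); mem=54
  op19 P0: store L0 := 94 → M/I on L0; bus BusRdX; mem=50

bus = BusRd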